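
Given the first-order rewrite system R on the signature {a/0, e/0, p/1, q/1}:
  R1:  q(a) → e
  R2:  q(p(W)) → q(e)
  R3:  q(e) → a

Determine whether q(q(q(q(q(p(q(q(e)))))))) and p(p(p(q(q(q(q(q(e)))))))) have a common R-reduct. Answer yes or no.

no — NF(t₁) = a, NF(t₂) = p(p(p(a)))

Reduce t₁ = q(q(q(q(q(p(q(q(e)))))))):
1. q(q(q(q(q(p(q(q(e))))))))  →  q(q(q(q(q(e)))))   [R2 at 1.1.1.1]
2. q(q(q(q(q(e)))))  →  q(q(q(q(a))))   [R3 at 1.1.1.1]
3. q(q(q(q(a))))  →  q(q(q(e)))   [R1 at 1.1.1]
4. q(q(q(e)))  →  q(q(a))   [R3 at 1.1]
5. q(q(a))  →  q(e)   [R1 at 1]
6. q(e)  →  a   [R3 at ε]

Reduce t₂ = p(p(p(q(q(q(q(q(e)))))))):
1. p(p(p(q(q(q(q(q(e))))))))  →  p(p(p(q(q(q(q(a)))))))   [R3 at 1.1.1.1.1.1.1]
2. p(p(p(q(q(q(q(a)))))))  →  p(p(p(q(q(q(e))))))   [R1 at 1.1.1.1.1.1]
3. p(p(p(q(q(q(e))))))  →  p(p(p(q(q(a)))))   [R3 at 1.1.1.1.1]
4. p(p(p(q(q(a)))))  →  p(p(p(q(e))))   [R1 at 1.1.1.1]
5. p(p(p(q(e))))  →  p(p(p(a)))   [R3 at 1.1.1]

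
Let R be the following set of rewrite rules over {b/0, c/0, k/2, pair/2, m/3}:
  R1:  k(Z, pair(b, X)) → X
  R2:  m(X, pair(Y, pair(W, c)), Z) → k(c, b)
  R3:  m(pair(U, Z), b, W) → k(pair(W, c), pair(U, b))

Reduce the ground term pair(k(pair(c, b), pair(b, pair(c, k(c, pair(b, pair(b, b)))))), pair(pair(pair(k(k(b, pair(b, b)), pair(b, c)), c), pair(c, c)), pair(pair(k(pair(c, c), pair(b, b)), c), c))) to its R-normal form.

pair(pair(c, pair(b, b)), pair(pair(pair(c, c), pair(c, c)), pair(pair(b, c), c)))

1. pair(k(pair(c, b), pair(b, pair(c, k(c, pair(b, pair(b, b)))))), pair(pair(pair(k(k(b, pair(b, b)), pair(b, c)), c), pair(c, c)), pair(pair(k(pair(c, c), pair(b, b)), c), c)))  →  pair(pair(c, k(c, pair(b, pair(b, b)))), pair(pair(pair(k(k(b, pair(b, b)), pair(b, c)), c), pair(c, c)), pair(pair(k(pair(c, c), pair(b, b)), c), c)))   [R1 at 1]
2. pair(pair(c, k(c, pair(b, pair(b, b)))), pair(pair(pair(k(k(b, pair(b, b)), pair(b, c)), c), pair(c, c)), pair(pair(k(pair(c, c), pair(b, b)), c), c)))  →  pair(pair(c, pair(b, b)), pair(pair(pair(k(k(b, pair(b, b)), pair(b, c)), c), pair(c, c)), pair(pair(k(pair(c, c), pair(b, b)), c), c)))   [R1 at 1.2]
3. pair(pair(c, pair(b, b)), pair(pair(pair(k(k(b, pair(b, b)), pair(b, c)), c), pair(c, c)), pair(pair(k(pair(c, c), pair(b, b)), c), c)))  →  pair(pair(c, pair(b, b)), pair(pair(pair(c, c), pair(c, c)), pair(pair(k(pair(c, c), pair(b, b)), c), c)))   [R1 at 2.1.1.1]
4. pair(pair(c, pair(b, b)), pair(pair(pair(c, c), pair(c, c)), pair(pair(k(pair(c, c), pair(b, b)), c), c)))  →  pair(pair(c, pair(b, b)), pair(pair(pair(c, c), pair(c, c)), pair(pair(b, c), c)))   [R1 at 2.2.1.1]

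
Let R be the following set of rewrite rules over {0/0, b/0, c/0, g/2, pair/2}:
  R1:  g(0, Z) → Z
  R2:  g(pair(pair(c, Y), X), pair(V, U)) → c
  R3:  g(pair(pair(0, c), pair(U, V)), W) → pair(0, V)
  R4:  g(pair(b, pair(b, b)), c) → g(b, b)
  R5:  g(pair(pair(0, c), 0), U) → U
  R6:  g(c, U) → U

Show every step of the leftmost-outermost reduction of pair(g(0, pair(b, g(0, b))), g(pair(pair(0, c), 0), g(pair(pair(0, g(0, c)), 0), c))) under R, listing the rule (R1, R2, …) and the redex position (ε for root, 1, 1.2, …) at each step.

pair(pair(b, b), c)

1. pair(g(0, pair(b, g(0, b))), g(pair(pair(0, c), 0), g(pair(pair(0, g(0, c)), 0), c)))  →  pair(pair(b, g(0, b)), g(pair(pair(0, c), 0), g(pair(pair(0, g(0, c)), 0), c)))   [R1 at 1]
2. pair(pair(b, g(0, b)), g(pair(pair(0, c), 0), g(pair(pair(0, g(0, c)), 0), c)))  →  pair(pair(b, b), g(pair(pair(0, c), 0), g(pair(pair(0, g(0, c)), 0), c)))   [R1 at 1.2]
3. pair(pair(b, b), g(pair(pair(0, c), 0), g(pair(pair(0, g(0, c)), 0), c)))  →  pair(pair(b, b), g(pair(pair(0, g(0, c)), 0), c))   [R5 at 2]
4. pair(pair(b, b), g(pair(pair(0, g(0, c)), 0), c))  →  pair(pair(b, b), g(pair(pair(0, c), 0), c))   [R1 at 2.1.1.2]
5. pair(pair(b, b), g(pair(pair(0, c), 0), c))  →  pair(pair(b, b), c)   [R5 at 2]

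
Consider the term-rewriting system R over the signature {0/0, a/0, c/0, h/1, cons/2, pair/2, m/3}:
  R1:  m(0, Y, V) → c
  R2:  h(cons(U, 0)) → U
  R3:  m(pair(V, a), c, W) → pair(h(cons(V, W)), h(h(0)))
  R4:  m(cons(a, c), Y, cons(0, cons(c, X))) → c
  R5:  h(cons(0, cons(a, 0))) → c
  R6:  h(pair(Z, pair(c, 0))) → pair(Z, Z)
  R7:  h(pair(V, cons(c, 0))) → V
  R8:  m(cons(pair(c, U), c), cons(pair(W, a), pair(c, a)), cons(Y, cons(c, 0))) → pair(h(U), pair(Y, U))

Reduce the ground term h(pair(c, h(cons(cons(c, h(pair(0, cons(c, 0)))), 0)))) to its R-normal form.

c

1. h(pair(c, h(cons(cons(c, h(pair(0, cons(c, 0)))), 0))))  →  h(pair(c, cons(c, h(pair(0, cons(c, 0))))))   [R2 at 1.2]
2. h(pair(c, cons(c, h(pair(0, cons(c, 0))))))  →  h(pair(c, cons(c, 0)))   [R7 at 1.2.2]
3. h(pair(c, cons(c, 0)))  →  c   [R7 at ε]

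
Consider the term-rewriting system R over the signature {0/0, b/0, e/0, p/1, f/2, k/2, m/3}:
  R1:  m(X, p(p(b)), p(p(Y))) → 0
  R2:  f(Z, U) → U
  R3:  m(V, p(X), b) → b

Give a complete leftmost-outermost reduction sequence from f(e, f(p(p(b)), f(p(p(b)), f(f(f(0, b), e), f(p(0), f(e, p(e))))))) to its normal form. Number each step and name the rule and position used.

p(e)

1. f(e, f(p(p(b)), f(p(p(b)), f(f(f(0, b), e), f(p(0), f(e, p(e)))))))  →  f(p(p(b)), f(p(p(b)), f(f(f(0, b), e), f(p(0), f(e, p(e))))))   [R2 at ε]
2. f(p(p(b)), f(p(p(b)), f(f(f(0, b), e), f(p(0), f(e, p(e))))))  →  f(p(p(b)), f(f(f(0, b), e), f(p(0), f(e, p(e)))))   [R2 at ε]
3. f(p(p(b)), f(f(f(0, b), e), f(p(0), f(e, p(e)))))  →  f(f(f(0, b), e), f(p(0), f(e, p(e))))   [R2 at ε]
4. f(f(f(0, b), e), f(p(0), f(e, p(e))))  →  f(p(0), f(e, p(e)))   [R2 at ε]
5. f(p(0), f(e, p(e)))  →  f(e, p(e))   [R2 at ε]
6. f(e, p(e))  →  p(e)   [R2 at ε]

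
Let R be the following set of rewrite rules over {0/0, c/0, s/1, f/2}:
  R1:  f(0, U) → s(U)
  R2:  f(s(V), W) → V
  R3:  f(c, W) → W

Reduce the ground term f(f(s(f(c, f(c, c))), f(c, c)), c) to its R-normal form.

c

1. f(f(s(f(c, f(c, c))), f(c, c)), c)  →  f(f(c, f(c, c)), c)   [R2 at 1]
2. f(f(c, f(c, c)), c)  →  f(f(c, c), c)   [R3 at 1]
3. f(f(c, c), c)  →  f(c, c)   [R3 at 1]
4. f(c, c)  →  c   [R3 at ε]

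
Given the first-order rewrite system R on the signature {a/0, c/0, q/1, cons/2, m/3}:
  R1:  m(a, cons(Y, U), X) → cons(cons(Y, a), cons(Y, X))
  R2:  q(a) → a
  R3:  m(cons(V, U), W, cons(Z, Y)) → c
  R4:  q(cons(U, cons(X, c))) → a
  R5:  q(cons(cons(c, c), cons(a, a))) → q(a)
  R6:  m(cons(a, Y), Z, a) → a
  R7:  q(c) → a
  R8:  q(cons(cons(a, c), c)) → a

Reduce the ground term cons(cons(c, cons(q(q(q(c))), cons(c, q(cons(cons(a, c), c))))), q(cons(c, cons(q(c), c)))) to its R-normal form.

1. cons(cons(c, cons(q(q(q(c))), cons(c, q(cons(cons(a, c), c))))), q(cons(c, cons(q(c), c))))  →  cons(cons(c, cons(q(q(a)), cons(c, q(cons(cons(a, c), c))))), q(cons(c, cons(q(c), c))))   [R7 at 1.2.1.1.1]
2. cons(cons(c, cons(q(q(a)), cons(c, q(cons(cons(a, c), c))))), q(cons(c, cons(q(c), c))))  →  cons(cons(c, cons(q(a), cons(c, q(cons(cons(a, c), c))))), q(cons(c, cons(q(c), c))))   [R2 at 1.2.1.1]
3. cons(cons(c, cons(q(a), cons(c, q(cons(cons(a, c), c))))), q(cons(c, cons(q(c), c))))  →  cons(cons(c, cons(a, cons(c, q(cons(cons(a, c), c))))), q(cons(c, cons(q(c), c))))   [R2 at 1.2.1]
4. cons(cons(c, cons(a, cons(c, q(cons(cons(a, c), c))))), q(cons(c, cons(q(c), c))))  →  cons(cons(c, cons(a, cons(c, a))), q(cons(c, cons(q(c), c))))   [R8 at 1.2.2.2]
5. cons(cons(c, cons(a, cons(c, a))), q(cons(c, cons(q(c), c))))  →  cons(cons(c, cons(a, cons(c, a))), a)   [R4 at 2]

cons(cons(c, cons(a, cons(c, a))), a)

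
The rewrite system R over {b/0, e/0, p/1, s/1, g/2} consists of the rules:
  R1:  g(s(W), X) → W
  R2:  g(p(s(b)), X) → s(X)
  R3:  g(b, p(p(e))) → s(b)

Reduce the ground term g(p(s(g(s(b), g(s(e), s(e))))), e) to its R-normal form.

1. g(p(s(g(s(b), g(s(e), s(e))))), e)  →  g(p(s(b)), e)   [R1 at 1.1.1]
2. g(p(s(b)), e)  →  s(e)   [R2 at ε]

s(e)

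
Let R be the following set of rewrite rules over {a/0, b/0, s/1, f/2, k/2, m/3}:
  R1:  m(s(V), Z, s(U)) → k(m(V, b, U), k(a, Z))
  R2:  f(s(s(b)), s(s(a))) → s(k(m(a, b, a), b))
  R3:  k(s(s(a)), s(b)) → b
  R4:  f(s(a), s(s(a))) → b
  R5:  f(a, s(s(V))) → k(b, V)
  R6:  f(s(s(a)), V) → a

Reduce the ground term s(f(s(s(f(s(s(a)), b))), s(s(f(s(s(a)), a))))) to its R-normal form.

1. s(f(s(s(f(s(s(a)), b))), s(s(f(s(s(a)), a)))))  →  s(f(s(s(a)), s(s(f(s(s(a)), a)))))   [R6 at 1.1.1.1]
2. s(f(s(s(a)), s(s(f(s(s(a)), a)))))  →  s(a)   [R6 at 1]

s(a)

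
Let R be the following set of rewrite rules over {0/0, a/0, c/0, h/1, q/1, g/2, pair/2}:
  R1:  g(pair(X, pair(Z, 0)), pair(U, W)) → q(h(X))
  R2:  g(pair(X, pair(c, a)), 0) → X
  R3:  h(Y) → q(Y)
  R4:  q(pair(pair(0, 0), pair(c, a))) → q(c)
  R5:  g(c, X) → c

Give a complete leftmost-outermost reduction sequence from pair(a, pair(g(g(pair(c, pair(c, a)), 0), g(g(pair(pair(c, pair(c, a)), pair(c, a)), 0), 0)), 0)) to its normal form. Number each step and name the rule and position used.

pair(a, pair(c, 0))

1. pair(a, pair(g(g(pair(c, pair(c, a)), 0), g(g(pair(pair(c, pair(c, a)), pair(c, a)), 0), 0)), 0))  →  pair(a, pair(g(c, g(g(pair(pair(c, pair(c, a)), pair(c, a)), 0), 0)), 0))   [R2 at 2.1.1]
2. pair(a, pair(g(c, g(g(pair(pair(c, pair(c, a)), pair(c, a)), 0), 0)), 0))  →  pair(a, pair(c, 0))   [R5 at 2.1]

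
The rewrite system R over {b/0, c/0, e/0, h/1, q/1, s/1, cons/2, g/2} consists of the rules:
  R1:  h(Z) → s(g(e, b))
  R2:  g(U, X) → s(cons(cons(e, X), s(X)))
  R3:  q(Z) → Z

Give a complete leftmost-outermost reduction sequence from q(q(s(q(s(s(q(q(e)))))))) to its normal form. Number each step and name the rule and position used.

s(s(s(e)))

1. q(q(s(q(s(s(q(q(e))))))))  →  q(s(q(s(s(q(q(e)))))))   [R3 at ε]
2. q(s(q(s(s(q(q(e)))))))  →  s(q(s(s(q(q(e))))))   [R3 at ε]
3. s(q(s(s(q(q(e))))))  →  s(s(s(q(q(e)))))   [R3 at 1]
4. s(s(s(q(q(e)))))  →  s(s(s(q(e))))   [R3 at 1.1.1]
5. s(s(s(q(e))))  →  s(s(s(e)))   [R3 at 1.1.1]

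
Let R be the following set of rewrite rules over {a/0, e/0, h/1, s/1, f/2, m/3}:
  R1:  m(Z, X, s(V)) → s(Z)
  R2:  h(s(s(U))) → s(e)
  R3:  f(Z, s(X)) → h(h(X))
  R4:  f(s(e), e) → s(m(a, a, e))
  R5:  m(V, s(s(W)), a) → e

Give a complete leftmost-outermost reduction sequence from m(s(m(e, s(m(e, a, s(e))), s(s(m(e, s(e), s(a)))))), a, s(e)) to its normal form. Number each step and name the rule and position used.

s(s(s(e)))

1. m(s(m(e, s(m(e, a, s(e))), s(s(m(e, s(e), s(a)))))), a, s(e))  →  s(s(m(e, s(m(e, a, s(e))), s(s(m(e, s(e), s(a)))))))   [R1 at ε]
2. s(s(m(e, s(m(e, a, s(e))), s(s(m(e, s(e), s(a)))))))  →  s(s(s(e)))   [R1 at 1.1]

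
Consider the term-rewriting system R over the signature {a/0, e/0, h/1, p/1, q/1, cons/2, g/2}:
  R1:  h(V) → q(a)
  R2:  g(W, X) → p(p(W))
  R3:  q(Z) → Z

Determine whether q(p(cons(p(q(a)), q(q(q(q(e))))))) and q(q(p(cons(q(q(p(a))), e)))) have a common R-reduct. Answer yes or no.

Reduce t₁ = q(p(cons(p(q(a)), q(q(q(q(e))))))):
1. q(p(cons(p(q(a)), q(q(q(q(e)))))))  →  p(cons(p(q(a)), q(q(q(q(e))))))   [R3 at ε]
2. p(cons(p(q(a)), q(q(q(q(e))))))  →  p(cons(p(a), q(q(q(q(e))))))   [R3 at 1.1.1]
3. p(cons(p(a), q(q(q(q(e))))))  →  p(cons(p(a), q(q(q(e)))))   [R3 at 1.2]
4. p(cons(p(a), q(q(q(e)))))  →  p(cons(p(a), q(q(e))))   [R3 at 1.2]
5. p(cons(p(a), q(q(e))))  →  p(cons(p(a), q(e)))   [R3 at 1.2]
6. p(cons(p(a), q(e)))  →  p(cons(p(a), e))   [R3 at 1.2]

Reduce t₂ = q(q(p(cons(q(q(p(a))), e)))):
1. q(q(p(cons(q(q(p(a))), e))))  →  q(p(cons(q(q(p(a))), e)))   [R3 at ε]
2. q(p(cons(q(q(p(a))), e)))  →  p(cons(q(q(p(a))), e))   [R3 at ε]
3. p(cons(q(q(p(a))), e))  →  p(cons(q(p(a)), e))   [R3 at 1.1]
4. p(cons(q(p(a)), e))  →  p(cons(p(a), e))   [R3 at 1.1]

yes — NF(t₁) = p(cons(p(a), e)), NF(t₂) = p(cons(p(a), e))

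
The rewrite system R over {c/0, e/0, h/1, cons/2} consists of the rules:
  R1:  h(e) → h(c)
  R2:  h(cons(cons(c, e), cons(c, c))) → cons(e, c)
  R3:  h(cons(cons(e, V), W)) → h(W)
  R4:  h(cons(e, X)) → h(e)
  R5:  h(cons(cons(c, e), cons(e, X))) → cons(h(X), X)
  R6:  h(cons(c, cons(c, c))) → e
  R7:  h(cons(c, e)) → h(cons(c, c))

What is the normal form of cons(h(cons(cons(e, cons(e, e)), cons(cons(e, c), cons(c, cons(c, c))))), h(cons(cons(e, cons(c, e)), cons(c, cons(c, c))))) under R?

cons(e, e)

1. cons(h(cons(cons(e, cons(e, e)), cons(cons(e, c), cons(c, cons(c, c))))), h(cons(cons(e, cons(c, e)), cons(c, cons(c, c)))))  →  cons(h(cons(cons(e, c), cons(c, cons(c, c)))), h(cons(cons(e, cons(c, e)), cons(c, cons(c, c)))))   [R3 at 1]
2. cons(h(cons(cons(e, c), cons(c, cons(c, c)))), h(cons(cons(e, cons(c, e)), cons(c, cons(c, c)))))  →  cons(h(cons(c, cons(c, c))), h(cons(cons(e, cons(c, e)), cons(c, cons(c, c)))))   [R3 at 1]
3. cons(h(cons(c, cons(c, c))), h(cons(cons(e, cons(c, e)), cons(c, cons(c, c)))))  →  cons(e, h(cons(cons(e, cons(c, e)), cons(c, cons(c, c)))))   [R6 at 1]
4. cons(e, h(cons(cons(e, cons(c, e)), cons(c, cons(c, c)))))  →  cons(e, h(cons(c, cons(c, c))))   [R3 at 2]
5. cons(e, h(cons(c, cons(c, c))))  →  cons(e, e)   [R6 at 2]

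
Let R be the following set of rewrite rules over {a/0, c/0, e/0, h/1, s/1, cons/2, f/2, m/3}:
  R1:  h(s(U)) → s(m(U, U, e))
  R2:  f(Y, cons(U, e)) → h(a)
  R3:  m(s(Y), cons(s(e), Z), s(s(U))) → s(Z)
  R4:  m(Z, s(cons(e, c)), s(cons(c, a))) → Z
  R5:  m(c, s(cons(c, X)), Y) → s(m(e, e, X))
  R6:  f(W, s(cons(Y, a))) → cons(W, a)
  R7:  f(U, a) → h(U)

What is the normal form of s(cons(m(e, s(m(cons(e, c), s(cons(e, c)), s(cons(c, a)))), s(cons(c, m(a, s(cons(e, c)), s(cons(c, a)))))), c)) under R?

s(cons(e, c))

1. s(cons(m(e, s(m(cons(e, c), s(cons(e, c)), s(cons(c, a)))), s(cons(c, m(a, s(cons(e, c)), s(cons(c, a)))))), c))  →  s(cons(m(e, s(cons(e, c)), s(cons(c, m(a, s(cons(e, c)), s(cons(c, a)))))), c))   [R4 at 1.1.2.1]
2. s(cons(m(e, s(cons(e, c)), s(cons(c, m(a, s(cons(e, c)), s(cons(c, a)))))), c))  →  s(cons(m(e, s(cons(e, c)), s(cons(c, a))), c))   [R4 at 1.1.3.1.2]
3. s(cons(m(e, s(cons(e, c)), s(cons(c, a))), c))  →  s(cons(e, c))   [R4 at 1.1]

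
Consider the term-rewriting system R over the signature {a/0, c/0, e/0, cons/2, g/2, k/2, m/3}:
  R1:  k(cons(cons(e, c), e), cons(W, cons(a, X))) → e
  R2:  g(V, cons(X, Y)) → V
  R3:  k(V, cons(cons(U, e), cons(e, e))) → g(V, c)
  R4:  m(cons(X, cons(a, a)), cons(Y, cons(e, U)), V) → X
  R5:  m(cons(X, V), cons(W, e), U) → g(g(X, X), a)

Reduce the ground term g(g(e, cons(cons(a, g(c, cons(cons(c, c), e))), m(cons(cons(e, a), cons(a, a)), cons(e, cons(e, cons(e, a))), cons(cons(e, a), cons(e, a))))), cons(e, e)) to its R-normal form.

e

1. g(g(e, cons(cons(a, g(c, cons(cons(c, c), e))), m(cons(cons(e, a), cons(a, a)), cons(e, cons(e, cons(e, a))), cons(cons(e, a), cons(e, a))))), cons(e, e))  →  g(e, cons(cons(a, g(c, cons(cons(c, c), e))), m(cons(cons(e, a), cons(a, a)), cons(e, cons(e, cons(e, a))), cons(cons(e, a), cons(e, a)))))   [R2 at ε]
2. g(e, cons(cons(a, g(c, cons(cons(c, c), e))), m(cons(cons(e, a), cons(a, a)), cons(e, cons(e, cons(e, a))), cons(cons(e, a), cons(e, a)))))  →  e   [R2 at ε]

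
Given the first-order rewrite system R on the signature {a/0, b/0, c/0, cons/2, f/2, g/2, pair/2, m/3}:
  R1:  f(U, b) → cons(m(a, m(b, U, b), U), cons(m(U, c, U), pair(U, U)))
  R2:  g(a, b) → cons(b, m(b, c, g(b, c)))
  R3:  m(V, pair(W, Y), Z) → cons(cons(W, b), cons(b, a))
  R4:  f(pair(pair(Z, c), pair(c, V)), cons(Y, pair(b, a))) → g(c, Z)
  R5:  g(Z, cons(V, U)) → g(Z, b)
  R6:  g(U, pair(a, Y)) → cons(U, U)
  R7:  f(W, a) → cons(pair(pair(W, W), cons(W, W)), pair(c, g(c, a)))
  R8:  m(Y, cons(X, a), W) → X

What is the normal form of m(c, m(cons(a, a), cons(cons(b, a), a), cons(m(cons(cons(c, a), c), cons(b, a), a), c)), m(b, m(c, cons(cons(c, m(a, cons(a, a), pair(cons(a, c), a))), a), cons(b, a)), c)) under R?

b

1. m(c, m(cons(a, a), cons(cons(b, a), a), cons(m(cons(cons(c, a), c), cons(b, a), a), c)), m(b, m(c, cons(cons(c, m(a, cons(a, a), pair(cons(a, c), a))), a), cons(b, a)), c))  →  m(c, cons(b, a), m(b, m(c, cons(cons(c, m(a, cons(a, a), pair(cons(a, c), a))), a), cons(b, a)), c))   [R8 at 2]
2. m(c, cons(b, a), m(b, m(c, cons(cons(c, m(a, cons(a, a), pair(cons(a, c), a))), a), cons(b, a)), c))  →  b   [R8 at ε]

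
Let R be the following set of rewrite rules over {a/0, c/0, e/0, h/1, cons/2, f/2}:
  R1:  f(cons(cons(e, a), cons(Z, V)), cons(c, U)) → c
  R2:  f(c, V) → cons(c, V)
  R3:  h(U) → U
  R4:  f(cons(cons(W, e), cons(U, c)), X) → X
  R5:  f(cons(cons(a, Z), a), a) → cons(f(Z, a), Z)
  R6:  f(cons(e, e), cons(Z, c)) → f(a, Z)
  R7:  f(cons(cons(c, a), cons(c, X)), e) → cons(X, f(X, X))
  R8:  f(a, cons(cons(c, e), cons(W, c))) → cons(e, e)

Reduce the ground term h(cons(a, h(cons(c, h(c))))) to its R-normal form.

cons(a, cons(c, c))

1. h(cons(a, h(cons(c, h(c)))))  →  cons(a, h(cons(c, h(c))))   [R3 at ε]
2. cons(a, h(cons(c, h(c))))  →  cons(a, cons(c, h(c)))   [R3 at 2]
3. cons(a, cons(c, h(c)))  →  cons(a, cons(c, c))   [R3 at 2.2]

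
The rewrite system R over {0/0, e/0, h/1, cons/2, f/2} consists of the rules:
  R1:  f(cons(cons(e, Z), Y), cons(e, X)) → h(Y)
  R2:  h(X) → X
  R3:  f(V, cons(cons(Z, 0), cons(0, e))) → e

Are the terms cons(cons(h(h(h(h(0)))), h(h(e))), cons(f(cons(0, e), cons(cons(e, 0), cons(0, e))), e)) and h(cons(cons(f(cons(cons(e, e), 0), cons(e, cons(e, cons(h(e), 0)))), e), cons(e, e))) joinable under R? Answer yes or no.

Reduce t₁ = cons(cons(h(h(h(h(0)))), h(h(e))), cons(f(cons(0, e), cons(cons(e, 0), cons(0, e))), e)):
1. cons(cons(h(h(h(h(0)))), h(h(e))), cons(f(cons(0, e), cons(cons(e, 0), cons(0, e))), e))  →  cons(cons(h(h(h(0))), h(h(e))), cons(f(cons(0, e), cons(cons(e, 0), cons(0, e))), e))   [R2 at 1.1]
2. cons(cons(h(h(h(0))), h(h(e))), cons(f(cons(0, e), cons(cons(e, 0), cons(0, e))), e))  →  cons(cons(h(h(0)), h(h(e))), cons(f(cons(0, e), cons(cons(e, 0), cons(0, e))), e))   [R2 at 1.1]
3. cons(cons(h(h(0)), h(h(e))), cons(f(cons(0, e), cons(cons(e, 0), cons(0, e))), e))  →  cons(cons(h(0), h(h(e))), cons(f(cons(0, e), cons(cons(e, 0), cons(0, e))), e))   [R2 at 1.1]
4. cons(cons(h(0), h(h(e))), cons(f(cons(0, e), cons(cons(e, 0), cons(0, e))), e))  →  cons(cons(0, h(h(e))), cons(f(cons(0, e), cons(cons(e, 0), cons(0, e))), e))   [R2 at 1.1]
5. cons(cons(0, h(h(e))), cons(f(cons(0, e), cons(cons(e, 0), cons(0, e))), e))  →  cons(cons(0, h(e)), cons(f(cons(0, e), cons(cons(e, 0), cons(0, e))), e))   [R2 at 1.2]
6. cons(cons(0, h(e)), cons(f(cons(0, e), cons(cons(e, 0), cons(0, e))), e))  →  cons(cons(0, e), cons(f(cons(0, e), cons(cons(e, 0), cons(0, e))), e))   [R2 at 1.2]
7. cons(cons(0, e), cons(f(cons(0, e), cons(cons(e, 0), cons(0, e))), e))  →  cons(cons(0, e), cons(e, e))   [R3 at 2.1]

Reduce t₂ = h(cons(cons(f(cons(cons(e, e), 0), cons(e, cons(e, cons(h(e), 0)))), e), cons(e, e))):
1. h(cons(cons(f(cons(cons(e, e), 0), cons(e, cons(e, cons(h(e), 0)))), e), cons(e, e)))  →  cons(cons(f(cons(cons(e, e), 0), cons(e, cons(e, cons(h(e), 0)))), e), cons(e, e))   [R2 at ε]
2. cons(cons(f(cons(cons(e, e), 0), cons(e, cons(e, cons(h(e), 0)))), e), cons(e, e))  →  cons(cons(h(0), e), cons(e, e))   [R1 at 1.1]
3. cons(cons(h(0), e), cons(e, e))  →  cons(cons(0, e), cons(e, e))   [R2 at 1.1]

yes — NF(t₁) = cons(cons(0, e), cons(e, e)), NF(t₂) = cons(cons(0, e), cons(e, e))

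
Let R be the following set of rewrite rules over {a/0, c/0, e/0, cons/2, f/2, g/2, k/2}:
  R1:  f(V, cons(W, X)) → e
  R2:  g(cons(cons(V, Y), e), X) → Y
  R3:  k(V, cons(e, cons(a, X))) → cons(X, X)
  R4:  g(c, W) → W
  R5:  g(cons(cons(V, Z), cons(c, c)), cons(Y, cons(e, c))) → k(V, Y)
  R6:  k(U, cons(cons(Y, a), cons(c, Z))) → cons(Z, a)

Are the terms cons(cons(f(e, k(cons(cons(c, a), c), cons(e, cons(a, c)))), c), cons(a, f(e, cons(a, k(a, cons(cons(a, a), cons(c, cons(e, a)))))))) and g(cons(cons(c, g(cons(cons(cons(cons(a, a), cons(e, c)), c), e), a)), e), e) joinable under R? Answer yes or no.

Reduce t₁ = cons(cons(f(e, k(cons(cons(c, a), c), cons(e, cons(a, c)))), c), cons(a, f(e, cons(a, k(a, cons(cons(a, a), cons(c, cons(e, a)))))))):
1. cons(cons(f(e, k(cons(cons(c, a), c), cons(e, cons(a, c)))), c), cons(a, f(e, cons(a, k(a, cons(cons(a, a), cons(c, cons(e, a))))))))  →  cons(cons(f(e, cons(c, c)), c), cons(a, f(e, cons(a, k(a, cons(cons(a, a), cons(c, cons(e, a))))))))   [R3 at 1.1.2]
2. cons(cons(f(e, cons(c, c)), c), cons(a, f(e, cons(a, k(a, cons(cons(a, a), cons(c, cons(e, a))))))))  →  cons(cons(e, c), cons(a, f(e, cons(a, k(a, cons(cons(a, a), cons(c, cons(e, a))))))))   [R1 at 1.1]
3. cons(cons(e, c), cons(a, f(e, cons(a, k(a, cons(cons(a, a), cons(c, cons(e, a))))))))  →  cons(cons(e, c), cons(a, e))   [R1 at 2.2]

Reduce t₂ = g(cons(cons(c, g(cons(cons(cons(cons(a, a), cons(e, c)), c), e), a)), e), e):
1. g(cons(cons(c, g(cons(cons(cons(cons(a, a), cons(e, c)), c), e), a)), e), e)  →  g(cons(cons(cons(cons(a, a), cons(e, c)), c), e), a)   [R2 at ε]
2. g(cons(cons(cons(cons(a, a), cons(e, c)), c), e), a)  →  c   [R2 at ε]

no — NF(t₁) = cons(cons(e, c), cons(a, e)), NF(t₂) = c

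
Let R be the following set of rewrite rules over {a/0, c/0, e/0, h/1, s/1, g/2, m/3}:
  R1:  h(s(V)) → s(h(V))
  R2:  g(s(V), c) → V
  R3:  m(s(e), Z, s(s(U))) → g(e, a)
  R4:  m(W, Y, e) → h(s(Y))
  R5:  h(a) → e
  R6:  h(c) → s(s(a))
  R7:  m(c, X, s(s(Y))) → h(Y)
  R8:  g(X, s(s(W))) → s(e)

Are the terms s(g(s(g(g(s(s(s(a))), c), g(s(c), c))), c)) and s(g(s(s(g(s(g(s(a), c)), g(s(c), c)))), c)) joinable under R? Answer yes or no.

yes — NF(t₁) = s(s(a)), NF(t₂) = s(s(a))

Reduce t₁ = s(g(s(g(g(s(s(s(a))), c), g(s(c), c))), c)):
1. s(g(s(g(g(s(s(s(a))), c), g(s(c), c))), c))  →  s(g(g(s(s(s(a))), c), g(s(c), c)))   [R2 at 1]
2. s(g(g(s(s(s(a))), c), g(s(c), c)))  →  s(g(s(s(a)), g(s(c), c)))   [R2 at 1.1]
3. s(g(s(s(a)), g(s(c), c)))  →  s(g(s(s(a)), c))   [R2 at 1.2]
4. s(g(s(s(a)), c))  →  s(s(a))   [R2 at 1]

Reduce t₂ = s(g(s(s(g(s(g(s(a), c)), g(s(c), c)))), c)):
1. s(g(s(s(g(s(g(s(a), c)), g(s(c), c)))), c))  →  s(s(g(s(g(s(a), c)), g(s(c), c))))   [R2 at 1]
2. s(s(g(s(g(s(a), c)), g(s(c), c))))  →  s(s(g(s(a), g(s(c), c))))   [R2 at 1.1.1.1]
3. s(s(g(s(a), g(s(c), c))))  →  s(s(g(s(a), c)))   [R2 at 1.1.2]
4. s(s(g(s(a), c)))  →  s(s(a))   [R2 at 1.1]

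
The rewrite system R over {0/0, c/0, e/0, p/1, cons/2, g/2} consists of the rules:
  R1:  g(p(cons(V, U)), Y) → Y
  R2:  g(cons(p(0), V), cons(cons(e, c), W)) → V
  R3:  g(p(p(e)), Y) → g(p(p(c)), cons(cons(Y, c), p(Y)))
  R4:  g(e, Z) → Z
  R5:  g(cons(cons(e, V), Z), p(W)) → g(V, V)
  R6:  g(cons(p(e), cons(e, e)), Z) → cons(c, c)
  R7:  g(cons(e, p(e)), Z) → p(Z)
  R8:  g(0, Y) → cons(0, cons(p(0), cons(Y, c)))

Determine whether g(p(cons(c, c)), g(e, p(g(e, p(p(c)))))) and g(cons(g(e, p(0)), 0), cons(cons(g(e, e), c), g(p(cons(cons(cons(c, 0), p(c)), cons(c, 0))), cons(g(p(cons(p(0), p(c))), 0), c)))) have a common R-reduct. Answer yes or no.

Reduce t₁ = g(p(cons(c, c)), g(e, p(g(e, p(p(c)))))):
1. g(p(cons(c, c)), g(e, p(g(e, p(p(c))))))  →  g(e, p(g(e, p(p(c)))))   [R1 at ε]
2. g(e, p(g(e, p(p(c)))))  →  p(g(e, p(p(c))))   [R4 at ε]
3. p(g(e, p(p(c))))  →  p(p(p(c)))   [R4 at 1]

Reduce t₂ = g(cons(g(e, p(0)), 0), cons(cons(g(e, e), c), g(p(cons(cons(cons(c, 0), p(c)), cons(c, 0))), cons(g(p(cons(p(0), p(c))), 0), c)))):
1. g(cons(g(e, p(0)), 0), cons(cons(g(e, e), c), g(p(cons(cons(cons(c, 0), p(c)), cons(c, 0))), cons(g(p(cons(p(0), p(c))), 0), c))))  →  g(cons(p(0), 0), cons(cons(g(e, e), c), g(p(cons(cons(cons(c, 0), p(c)), cons(c, 0))), cons(g(p(cons(p(0), p(c))), 0), c))))   [R4 at 1.1]
2. g(cons(p(0), 0), cons(cons(g(e, e), c), g(p(cons(cons(cons(c, 0), p(c)), cons(c, 0))), cons(g(p(cons(p(0), p(c))), 0), c))))  →  g(cons(p(0), 0), cons(cons(e, c), g(p(cons(cons(cons(c, 0), p(c)), cons(c, 0))), cons(g(p(cons(p(0), p(c))), 0), c))))   [R4 at 2.1.1]
3. g(cons(p(0), 0), cons(cons(e, c), g(p(cons(cons(cons(c, 0), p(c)), cons(c, 0))), cons(g(p(cons(p(0), p(c))), 0), c))))  →  0   [R2 at ε]

no — NF(t₁) = p(p(p(c))), NF(t₂) = 0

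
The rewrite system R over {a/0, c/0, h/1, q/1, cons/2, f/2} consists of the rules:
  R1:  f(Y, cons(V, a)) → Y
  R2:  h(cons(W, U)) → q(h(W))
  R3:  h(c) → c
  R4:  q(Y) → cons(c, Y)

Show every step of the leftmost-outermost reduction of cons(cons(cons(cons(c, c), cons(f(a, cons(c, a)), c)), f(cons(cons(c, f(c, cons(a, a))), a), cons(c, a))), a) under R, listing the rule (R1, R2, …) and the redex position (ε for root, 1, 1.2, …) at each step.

cons(cons(cons(cons(c, c), cons(a, c)), cons(cons(c, c), a)), a)

1. cons(cons(cons(cons(c, c), cons(f(a, cons(c, a)), c)), f(cons(cons(c, f(c, cons(a, a))), a), cons(c, a))), a)  →  cons(cons(cons(cons(c, c), cons(a, c)), f(cons(cons(c, f(c, cons(a, a))), a), cons(c, a))), a)   [R1 at 1.1.2.1]
2. cons(cons(cons(cons(c, c), cons(a, c)), f(cons(cons(c, f(c, cons(a, a))), a), cons(c, a))), a)  →  cons(cons(cons(cons(c, c), cons(a, c)), cons(cons(c, f(c, cons(a, a))), a)), a)   [R1 at 1.2]
3. cons(cons(cons(cons(c, c), cons(a, c)), cons(cons(c, f(c, cons(a, a))), a)), a)  →  cons(cons(cons(cons(c, c), cons(a, c)), cons(cons(c, c), a)), a)   [R1 at 1.2.1.2]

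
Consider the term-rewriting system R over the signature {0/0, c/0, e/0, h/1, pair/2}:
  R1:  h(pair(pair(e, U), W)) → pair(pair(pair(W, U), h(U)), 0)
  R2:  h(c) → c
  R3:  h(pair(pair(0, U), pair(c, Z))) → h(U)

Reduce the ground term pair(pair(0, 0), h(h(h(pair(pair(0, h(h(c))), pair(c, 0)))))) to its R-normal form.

pair(pair(0, 0), c)

1. pair(pair(0, 0), h(h(h(pair(pair(0, h(h(c))), pair(c, 0))))))  →  pair(pair(0, 0), h(h(h(h(h(c))))))   [R3 at 2.1.1]
2. pair(pair(0, 0), h(h(h(h(h(c))))))  →  pair(pair(0, 0), h(h(h(h(c)))))   [R2 at 2.1.1.1.1]
3. pair(pair(0, 0), h(h(h(h(c)))))  →  pair(pair(0, 0), h(h(h(c))))   [R2 at 2.1.1.1]
4. pair(pair(0, 0), h(h(h(c))))  →  pair(pair(0, 0), h(h(c)))   [R2 at 2.1.1]
5. pair(pair(0, 0), h(h(c)))  →  pair(pair(0, 0), h(c))   [R2 at 2.1]
6. pair(pair(0, 0), h(c))  →  pair(pair(0, 0), c)   [R2 at 2]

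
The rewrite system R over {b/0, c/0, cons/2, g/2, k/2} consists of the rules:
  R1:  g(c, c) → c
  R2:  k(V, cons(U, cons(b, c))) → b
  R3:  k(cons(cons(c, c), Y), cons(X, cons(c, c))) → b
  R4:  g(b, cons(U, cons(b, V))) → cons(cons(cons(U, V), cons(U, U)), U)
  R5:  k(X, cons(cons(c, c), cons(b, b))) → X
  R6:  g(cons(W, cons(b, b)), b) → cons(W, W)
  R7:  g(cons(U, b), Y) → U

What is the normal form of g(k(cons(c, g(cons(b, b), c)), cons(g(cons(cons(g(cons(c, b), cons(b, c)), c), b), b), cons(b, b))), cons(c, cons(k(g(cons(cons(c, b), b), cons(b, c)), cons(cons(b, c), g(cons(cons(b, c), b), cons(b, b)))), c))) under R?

c

1. g(k(cons(c, g(cons(b, b), c)), cons(g(cons(cons(g(cons(c, b), cons(b, c)), c), b), b), cons(b, b))), cons(c, cons(k(g(cons(cons(c, b), b), cons(b, c)), cons(cons(b, c), g(cons(cons(b, c), b), cons(b, b)))), c)))  →  g(k(cons(c, b), cons(g(cons(cons(g(cons(c, b), cons(b, c)), c), b), b), cons(b, b))), cons(c, cons(k(g(cons(cons(c, b), b), cons(b, c)), cons(cons(b, c), g(cons(cons(b, c), b), cons(b, b)))), c)))   [R7 at 1.1.2]
2. g(k(cons(c, b), cons(g(cons(cons(g(cons(c, b), cons(b, c)), c), b), b), cons(b, b))), cons(c, cons(k(g(cons(cons(c, b), b), cons(b, c)), cons(cons(b, c), g(cons(cons(b, c), b), cons(b, b)))), c)))  →  g(k(cons(c, b), cons(cons(g(cons(c, b), cons(b, c)), c), cons(b, b))), cons(c, cons(k(g(cons(cons(c, b), b), cons(b, c)), cons(cons(b, c), g(cons(cons(b, c), b), cons(b, b)))), c)))   [R7 at 1.2.1]
3. g(k(cons(c, b), cons(cons(g(cons(c, b), cons(b, c)), c), cons(b, b))), cons(c, cons(k(g(cons(cons(c, b), b), cons(b, c)), cons(cons(b, c), g(cons(cons(b, c), b), cons(b, b)))), c)))  →  g(k(cons(c, b), cons(cons(c, c), cons(b, b))), cons(c, cons(k(g(cons(cons(c, b), b), cons(b, c)), cons(cons(b, c), g(cons(cons(b, c), b), cons(b, b)))), c)))   [R7 at 1.2.1.1]
4. g(k(cons(c, b), cons(cons(c, c), cons(b, b))), cons(c, cons(k(g(cons(cons(c, b), b), cons(b, c)), cons(cons(b, c), g(cons(cons(b, c), b), cons(b, b)))), c)))  →  g(cons(c, b), cons(c, cons(k(g(cons(cons(c, b), b), cons(b, c)), cons(cons(b, c), g(cons(cons(b, c), b), cons(b, b)))), c)))   [R5 at 1]
5. g(cons(c, b), cons(c, cons(k(g(cons(cons(c, b), b), cons(b, c)), cons(cons(b, c), g(cons(cons(b, c), b), cons(b, b)))), c)))  →  c   [R7 at ε]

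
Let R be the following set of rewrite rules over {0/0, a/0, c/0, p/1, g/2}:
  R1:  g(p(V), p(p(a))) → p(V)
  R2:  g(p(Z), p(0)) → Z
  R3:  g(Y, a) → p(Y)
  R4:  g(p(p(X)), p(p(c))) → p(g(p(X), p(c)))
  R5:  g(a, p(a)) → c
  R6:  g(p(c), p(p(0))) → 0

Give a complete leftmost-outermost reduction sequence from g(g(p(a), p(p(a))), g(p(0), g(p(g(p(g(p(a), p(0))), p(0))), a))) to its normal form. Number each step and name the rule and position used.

1. g(g(p(a), p(p(a))), g(p(0), g(p(g(p(g(p(a), p(0))), p(0))), a)))  →  g(p(a), g(p(0), g(p(g(p(g(p(a), p(0))), p(0))), a)))   [R1 at 1]
2. g(p(a), g(p(0), g(p(g(p(g(p(a), p(0))), p(0))), a)))  →  g(p(a), g(p(0), p(p(g(p(g(p(a), p(0))), p(0))))))   [R3 at 2.2]
3. g(p(a), g(p(0), p(p(g(p(g(p(a), p(0))), p(0))))))  →  g(p(a), g(p(0), p(p(g(p(a), p(0))))))   [R2 at 2.2.1.1]
4. g(p(a), g(p(0), p(p(g(p(a), p(0))))))  →  g(p(a), g(p(0), p(p(a))))   [R2 at 2.2.1.1]
5. g(p(a), g(p(0), p(p(a))))  →  g(p(a), p(0))   [R1 at 2]
6. g(p(a), p(0))  →  a   [R2 at ε]

a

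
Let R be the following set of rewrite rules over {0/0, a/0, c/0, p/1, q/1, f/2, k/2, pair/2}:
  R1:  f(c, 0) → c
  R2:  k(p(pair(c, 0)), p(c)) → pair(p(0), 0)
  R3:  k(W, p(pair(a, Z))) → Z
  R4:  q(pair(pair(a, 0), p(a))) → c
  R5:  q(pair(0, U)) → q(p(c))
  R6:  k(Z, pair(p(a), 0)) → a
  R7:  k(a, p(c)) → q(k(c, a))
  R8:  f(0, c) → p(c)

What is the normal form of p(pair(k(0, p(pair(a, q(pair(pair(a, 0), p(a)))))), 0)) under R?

p(pair(c, 0))

1. p(pair(k(0, p(pair(a, q(pair(pair(a, 0), p(a)))))), 0))  →  p(pair(q(pair(pair(a, 0), p(a))), 0))   [R3 at 1.1]
2. p(pair(q(pair(pair(a, 0), p(a))), 0))  →  p(pair(c, 0))   [R4 at 1.1]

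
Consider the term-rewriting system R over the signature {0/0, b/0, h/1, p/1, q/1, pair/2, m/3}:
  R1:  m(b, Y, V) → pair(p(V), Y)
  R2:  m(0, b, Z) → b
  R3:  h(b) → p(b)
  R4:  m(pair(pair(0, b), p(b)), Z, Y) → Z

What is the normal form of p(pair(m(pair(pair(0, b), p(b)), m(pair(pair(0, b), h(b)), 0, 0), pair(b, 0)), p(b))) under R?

1. p(pair(m(pair(pair(0, b), p(b)), m(pair(pair(0, b), h(b)), 0, 0), pair(b, 0)), p(b)))  →  p(pair(m(pair(pair(0, b), h(b)), 0, 0), p(b)))   [R4 at 1.1]
2. p(pair(m(pair(pair(0, b), h(b)), 0, 0), p(b)))  →  p(pair(m(pair(pair(0, b), p(b)), 0, 0), p(b)))   [R3 at 1.1.1.2]
3. p(pair(m(pair(pair(0, b), p(b)), 0, 0), p(b)))  →  p(pair(0, p(b)))   [R4 at 1.1]

p(pair(0, p(b)))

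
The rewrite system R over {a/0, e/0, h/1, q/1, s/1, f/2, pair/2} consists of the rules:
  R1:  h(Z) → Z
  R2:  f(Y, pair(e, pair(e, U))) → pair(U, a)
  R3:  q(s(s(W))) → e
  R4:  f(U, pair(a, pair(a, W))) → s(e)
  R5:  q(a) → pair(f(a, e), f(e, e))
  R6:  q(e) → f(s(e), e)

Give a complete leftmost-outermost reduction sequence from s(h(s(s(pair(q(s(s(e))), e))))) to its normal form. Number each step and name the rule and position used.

1. s(h(s(s(pair(q(s(s(e))), e)))))  →  s(s(s(pair(q(s(s(e))), e))))   [R1 at 1]
2. s(s(s(pair(q(s(s(e))), e))))  →  s(s(s(pair(e, e))))   [R3 at 1.1.1.1]

s(s(s(pair(e, e))))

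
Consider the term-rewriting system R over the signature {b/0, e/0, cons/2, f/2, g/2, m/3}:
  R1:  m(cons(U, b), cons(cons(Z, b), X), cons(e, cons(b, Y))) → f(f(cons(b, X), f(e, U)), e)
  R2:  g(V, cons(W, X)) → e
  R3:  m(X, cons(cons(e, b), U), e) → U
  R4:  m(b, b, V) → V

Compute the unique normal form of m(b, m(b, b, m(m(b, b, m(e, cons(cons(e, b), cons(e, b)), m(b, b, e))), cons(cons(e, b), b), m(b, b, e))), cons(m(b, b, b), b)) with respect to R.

cons(b, b)

1. m(b, m(b, b, m(m(b, b, m(e, cons(cons(e, b), cons(e, b)), m(b, b, e))), cons(cons(e, b), b), m(b, b, e))), cons(m(b, b, b), b))  →  m(b, m(m(b, b, m(e, cons(cons(e, b), cons(e, b)), m(b, b, e))), cons(cons(e, b), b), m(b, b, e)), cons(m(b, b, b), b))   [R4 at 2]
2. m(b, m(m(b, b, m(e, cons(cons(e, b), cons(e, b)), m(b, b, e))), cons(cons(e, b), b), m(b, b, e)), cons(m(b, b, b), b))  →  m(b, m(m(e, cons(cons(e, b), cons(e, b)), m(b, b, e)), cons(cons(e, b), b), m(b, b, e)), cons(m(b, b, b), b))   [R4 at 2.1]
3. m(b, m(m(e, cons(cons(e, b), cons(e, b)), m(b, b, e)), cons(cons(e, b), b), m(b, b, e)), cons(m(b, b, b), b))  →  m(b, m(m(e, cons(cons(e, b), cons(e, b)), e), cons(cons(e, b), b), m(b, b, e)), cons(m(b, b, b), b))   [R4 at 2.1.3]
4. m(b, m(m(e, cons(cons(e, b), cons(e, b)), e), cons(cons(e, b), b), m(b, b, e)), cons(m(b, b, b), b))  →  m(b, m(cons(e, b), cons(cons(e, b), b), m(b, b, e)), cons(m(b, b, b), b))   [R3 at 2.1]
5. m(b, m(cons(e, b), cons(cons(e, b), b), m(b, b, e)), cons(m(b, b, b), b))  →  m(b, m(cons(e, b), cons(cons(e, b), b), e), cons(m(b, b, b), b))   [R4 at 2.3]
6. m(b, m(cons(e, b), cons(cons(e, b), b), e), cons(m(b, b, b), b))  →  m(b, b, cons(m(b, b, b), b))   [R3 at 2]
7. m(b, b, cons(m(b, b, b), b))  →  cons(m(b, b, b), b)   [R4 at ε]
8. cons(m(b, b, b), b)  →  cons(b, b)   [R4 at 1]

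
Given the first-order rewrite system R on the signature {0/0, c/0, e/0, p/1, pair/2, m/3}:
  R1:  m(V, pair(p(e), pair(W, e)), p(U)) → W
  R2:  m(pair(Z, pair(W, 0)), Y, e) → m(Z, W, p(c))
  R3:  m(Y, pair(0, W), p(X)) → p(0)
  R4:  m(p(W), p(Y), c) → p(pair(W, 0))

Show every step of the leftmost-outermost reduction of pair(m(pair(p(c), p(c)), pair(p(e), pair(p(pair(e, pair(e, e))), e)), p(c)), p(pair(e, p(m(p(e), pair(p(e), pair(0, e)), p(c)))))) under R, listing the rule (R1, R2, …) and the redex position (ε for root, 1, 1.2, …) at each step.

1. pair(m(pair(p(c), p(c)), pair(p(e), pair(p(pair(e, pair(e, e))), e)), p(c)), p(pair(e, p(m(p(e), pair(p(e), pair(0, e)), p(c))))))  →  pair(p(pair(e, pair(e, e))), p(pair(e, p(m(p(e), pair(p(e), pair(0, e)), p(c))))))   [R1 at 1]
2. pair(p(pair(e, pair(e, e))), p(pair(e, p(m(p(e), pair(p(e), pair(0, e)), p(c))))))  →  pair(p(pair(e, pair(e, e))), p(pair(e, p(0))))   [R1 at 2.1.2.1]

pair(p(pair(e, pair(e, e))), p(pair(e, p(0))))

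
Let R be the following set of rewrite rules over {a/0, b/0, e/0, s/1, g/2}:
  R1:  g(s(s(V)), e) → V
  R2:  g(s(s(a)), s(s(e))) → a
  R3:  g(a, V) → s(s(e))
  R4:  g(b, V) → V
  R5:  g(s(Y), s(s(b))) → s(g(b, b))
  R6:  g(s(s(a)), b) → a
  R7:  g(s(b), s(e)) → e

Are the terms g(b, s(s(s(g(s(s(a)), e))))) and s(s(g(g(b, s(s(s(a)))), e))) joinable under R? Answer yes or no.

Reduce t₁ = g(b, s(s(s(g(s(s(a)), e))))):
1. g(b, s(s(s(g(s(s(a)), e)))))  →  s(s(s(g(s(s(a)), e))))   [R4 at ε]
2. s(s(s(g(s(s(a)), e))))  →  s(s(s(a)))   [R1 at 1.1.1]

Reduce t₂ = s(s(g(g(b, s(s(s(a)))), e))):
1. s(s(g(g(b, s(s(s(a)))), e)))  →  s(s(g(s(s(s(a))), e)))   [R4 at 1.1.1]
2. s(s(g(s(s(s(a))), e)))  →  s(s(s(a)))   [R1 at 1.1]

yes — NF(t₁) = s(s(s(a))), NF(t₂) = s(s(s(a)))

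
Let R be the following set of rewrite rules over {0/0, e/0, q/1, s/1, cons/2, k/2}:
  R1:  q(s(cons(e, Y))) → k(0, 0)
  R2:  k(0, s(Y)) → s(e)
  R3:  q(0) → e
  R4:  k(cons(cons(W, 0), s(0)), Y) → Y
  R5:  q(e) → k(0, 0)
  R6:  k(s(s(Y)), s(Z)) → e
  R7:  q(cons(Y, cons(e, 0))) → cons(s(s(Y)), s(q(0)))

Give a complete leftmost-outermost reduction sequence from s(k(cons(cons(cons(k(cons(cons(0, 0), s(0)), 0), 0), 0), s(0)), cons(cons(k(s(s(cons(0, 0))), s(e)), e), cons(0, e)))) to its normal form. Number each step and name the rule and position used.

1. s(k(cons(cons(cons(k(cons(cons(0, 0), s(0)), 0), 0), 0), s(0)), cons(cons(k(s(s(cons(0, 0))), s(e)), e), cons(0, e))))  →  s(cons(cons(k(s(s(cons(0, 0))), s(e)), e), cons(0, e)))   [R4 at 1]
2. s(cons(cons(k(s(s(cons(0, 0))), s(e)), e), cons(0, e)))  →  s(cons(cons(e, e), cons(0, e)))   [R6 at 1.1.1]

s(cons(cons(e, e), cons(0, e)))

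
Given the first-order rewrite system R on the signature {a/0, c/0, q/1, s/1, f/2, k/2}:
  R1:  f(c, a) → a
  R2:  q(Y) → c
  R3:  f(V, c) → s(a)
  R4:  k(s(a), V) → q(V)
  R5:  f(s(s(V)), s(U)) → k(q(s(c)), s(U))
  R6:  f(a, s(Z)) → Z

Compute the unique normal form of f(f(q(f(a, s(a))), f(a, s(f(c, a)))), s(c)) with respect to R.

c

1. f(f(q(f(a, s(a))), f(a, s(f(c, a)))), s(c))  →  f(f(c, f(a, s(f(c, a)))), s(c))   [R2 at 1.1]
2. f(f(c, f(a, s(f(c, a)))), s(c))  →  f(f(c, f(c, a)), s(c))   [R6 at 1.2]
3. f(f(c, f(c, a)), s(c))  →  f(f(c, a), s(c))   [R1 at 1.2]
4. f(f(c, a), s(c))  →  f(a, s(c))   [R1 at 1]
5. f(a, s(c))  →  c   [R6 at ε]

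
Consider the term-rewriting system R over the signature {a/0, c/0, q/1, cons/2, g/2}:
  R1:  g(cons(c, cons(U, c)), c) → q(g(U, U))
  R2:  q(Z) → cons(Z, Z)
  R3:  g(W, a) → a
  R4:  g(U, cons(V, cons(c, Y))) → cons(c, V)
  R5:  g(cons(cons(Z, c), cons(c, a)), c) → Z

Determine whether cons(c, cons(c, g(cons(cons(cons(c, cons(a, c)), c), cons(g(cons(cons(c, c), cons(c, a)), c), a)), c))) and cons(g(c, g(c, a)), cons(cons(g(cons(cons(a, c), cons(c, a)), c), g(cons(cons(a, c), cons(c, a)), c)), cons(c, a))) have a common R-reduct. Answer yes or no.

no — NF(t₁) = cons(c, cons(c, cons(c, cons(a, c)))), NF(t₂) = cons(a, cons(cons(a, a), cons(c, a)))

Reduce t₁ = cons(c, cons(c, g(cons(cons(cons(c, cons(a, c)), c), cons(g(cons(cons(c, c), cons(c, a)), c), a)), c))):
1. cons(c, cons(c, g(cons(cons(cons(c, cons(a, c)), c), cons(g(cons(cons(c, c), cons(c, a)), c), a)), c)))  →  cons(c, cons(c, g(cons(cons(cons(c, cons(a, c)), c), cons(c, a)), c)))   [R5 at 2.2.1.2.1]
2. cons(c, cons(c, g(cons(cons(cons(c, cons(a, c)), c), cons(c, a)), c)))  →  cons(c, cons(c, cons(c, cons(a, c))))   [R5 at 2.2]

Reduce t₂ = cons(g(c, g(c, a)), cons(cons(g(cons(cons(a, c), cons(c, a)), c), g(cons(cons(a, c), cons(c, a)), c)), cons(c, a))):
1. cons(g(c, g(c, a)), cons(cons(g(cons(cons(a, c), cons(c, a)), c), g(cons(cons(a, c), cons(c, a)), c)), cons(c, a)))  →  cons(g(c, a), cons(cons(g(cons(cons(a, c), cons(c, a)), c), g(cons(cons(a, c), cons(c, a)), c)), cons(c, a)))   [R3 at 1.2]
2. cons(g(c, a), cons(cons(g(cons(cons(a, c), cons(c, a)), c), g(cons(cons(a, c), cons(c, a)), c)), cons(c, a)))  →  cons(a, cons(cons(g(cons(cons(a, c), cons(c, a)), c), g(cons(cons(a, c), cons(c, a)), c)), cons(c, a)))   [R3 at 1]
3. cons(a, cons(cons(g(cons(cons(a, c), cons(c, a)), c), g(cons(cons(a, c), cons(c, a)), c)), cons(c, a)))  →  cons(a, cons(cons(a, g(cons(cons(a, c), cons(c, a)), c)), cons(c, a)))   [R5 at 2.1.1]
4. cons(a, cons(cons(a, g(cons(cons(a, c), cons(c, a)), c)), cons(c, a)))  →  cons(a, cons(cons(a, a), cons(c, a)))   [R5 at 2.1.2]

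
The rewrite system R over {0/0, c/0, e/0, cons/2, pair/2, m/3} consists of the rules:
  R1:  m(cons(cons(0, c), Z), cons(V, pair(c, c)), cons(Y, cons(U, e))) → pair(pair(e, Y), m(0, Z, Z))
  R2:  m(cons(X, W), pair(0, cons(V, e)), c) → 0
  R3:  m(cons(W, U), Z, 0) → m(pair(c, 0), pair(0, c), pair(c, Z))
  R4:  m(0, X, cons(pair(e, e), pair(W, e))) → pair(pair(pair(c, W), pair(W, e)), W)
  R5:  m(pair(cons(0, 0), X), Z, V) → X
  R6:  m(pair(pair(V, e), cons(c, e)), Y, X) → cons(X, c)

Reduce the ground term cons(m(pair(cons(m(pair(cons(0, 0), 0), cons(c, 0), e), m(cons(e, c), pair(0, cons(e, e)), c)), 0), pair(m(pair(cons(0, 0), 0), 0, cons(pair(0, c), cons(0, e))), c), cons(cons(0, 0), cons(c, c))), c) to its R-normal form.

1. cons(m(pair(cons(m(pair(cons(0, 0), 0), cons(c, 0), e), m(cons(e, c), pair(0, cons(e, e)), c)), 0), pair(m(pair(cons(0, 0), 0), 0, cons(pair(0, c), cons(0, e))), c), cons(cons(0, 0), cons(c, c))), c)  →  cons(m(pair(cons(0, m(cons(e, c), pair(0, cons(e, e)), c)), 0), pair(m(pair(cons(0, 0), 0), 0, cons(pair(0, c), cons(0, e))), c), cons(cons(0, 0), cons(c, c))), c)   [R5 at 1.1.1.1]
2. cons(m(pair(cons(0, m(cons(e, c), pair(0, cons(e, e)), c)), 0), pair(m(pair(cons(0, 0), 0), 0, cons(pair(0, c), cons(0, e))), c), cons(cons(0, 0), cons(c, c))), c)  →  cons(m(pair(cons(0, 0), 0), pair(m(pair(cons(0, 0), 0), 0, cons(pair(0, c), cons(0, e))), c), cons(cons(0, 0), cons(c, c))), c)   [R2 at 1.1.1.2]
3. cons(m(pair(cons(0, 0), 0), pair(m(pair(cons(0, 0), 0), 0, cons(pair(0, c), cons(0, e))), c), cons(cons(0, 0), cons(c, c))), c)  →  cons(0, c)   [R5 at 1]

cons(0, c)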